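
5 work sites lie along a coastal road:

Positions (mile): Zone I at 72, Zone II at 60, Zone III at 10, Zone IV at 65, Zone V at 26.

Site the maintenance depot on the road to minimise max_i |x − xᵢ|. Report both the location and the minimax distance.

The 1-center on a line is the midpoint of the two extreme points: leftmost at 10, rightmost at 72.
Optimal location = (10 + 72)/2 = 41; maximum distance = (72 − 10)/2 = 31.

location 41, max distance 31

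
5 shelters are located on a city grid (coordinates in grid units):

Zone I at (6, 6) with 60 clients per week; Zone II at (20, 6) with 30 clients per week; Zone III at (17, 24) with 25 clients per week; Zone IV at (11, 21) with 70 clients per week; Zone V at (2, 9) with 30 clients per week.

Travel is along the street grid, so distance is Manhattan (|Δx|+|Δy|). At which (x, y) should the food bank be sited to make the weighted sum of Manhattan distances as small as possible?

(11, 9)

Manhattan distance separates: Σwᵢ(|x−xᵢ|+|y−yᵢ|) = Σwᵢ|x−xᵢ| + Σwᵢ|y−yᵢ|, so x and y are optimised independently as 1-D weighted medians.
Total weight W = 215; half = 107.5.
x-coordinate, sorted with cumulative weight:
  x=2 (Zone V, w=30) cum 30
  x=6 (Zone I, w=60) cum 90
  x=11 (Zone IV, w=70) cum 160  ← median
  x=17 (Zone III, w=25) cum 185
  x=20 (Zone II, w=30) cum 215
⇒ x* = 11
y-coordinate, sorted with cumulative weight:
  y=6 (Zone I, w=60) cum 60
  y=6 (Zone II, w=30) cum 90
  y=9 (Zone V, w=30) cum 120  ← median
  y=21 (Zone IV, w=70) cum 190
  y=24 (Zone III, w=25) cum 215
⇒ y* = 9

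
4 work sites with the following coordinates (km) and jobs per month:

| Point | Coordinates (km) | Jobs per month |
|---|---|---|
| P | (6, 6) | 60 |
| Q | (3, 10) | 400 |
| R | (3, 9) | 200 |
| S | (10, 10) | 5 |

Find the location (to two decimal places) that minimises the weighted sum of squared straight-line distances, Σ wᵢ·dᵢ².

(3.32, 9.34)

The minimiser of Σwᵢ‖p−pᵢ‖² is the weighted centroid p* = (Σwᵢpᵢ)/(Σwᵢ).
Σwᵢ = 665.
Σwᵢxᵢ = 60·6 + 400·3 + 200·3 + 5·10 = 2210.
Σwᵢyᵢ = 60·6 + 400·10 + 200·9 + 5·10 = 6210.
x* = 2210/665 = 3.32, y* = 6210/665 = 9.34.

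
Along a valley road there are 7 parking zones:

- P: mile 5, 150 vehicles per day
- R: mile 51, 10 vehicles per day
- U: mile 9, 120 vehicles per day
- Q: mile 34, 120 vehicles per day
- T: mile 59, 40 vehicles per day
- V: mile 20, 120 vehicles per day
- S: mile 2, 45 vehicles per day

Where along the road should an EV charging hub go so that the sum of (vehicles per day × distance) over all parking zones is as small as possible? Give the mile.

For a sum of weighted absolute distances on a line, the optimum is the weighted median (not the mean). Total weight W = 605; half-weight = 302.5.
Sort by position and accumulate weight:
  mile 2 (S, w=45) → cum 45
  mile 5 (P, w=150) → cum 195
  mile 9 (U, w=120) → cum 315  ≥ 302.5 → median here
  mile 20 (V, w=120) → cum 435
  mile 34 (Q, w=120) → cum 555
  mile 51 (R, w=10) → cum 565
  mile 59 (T, w=40) → cum 605
Optimal location: mile 9.

x = 9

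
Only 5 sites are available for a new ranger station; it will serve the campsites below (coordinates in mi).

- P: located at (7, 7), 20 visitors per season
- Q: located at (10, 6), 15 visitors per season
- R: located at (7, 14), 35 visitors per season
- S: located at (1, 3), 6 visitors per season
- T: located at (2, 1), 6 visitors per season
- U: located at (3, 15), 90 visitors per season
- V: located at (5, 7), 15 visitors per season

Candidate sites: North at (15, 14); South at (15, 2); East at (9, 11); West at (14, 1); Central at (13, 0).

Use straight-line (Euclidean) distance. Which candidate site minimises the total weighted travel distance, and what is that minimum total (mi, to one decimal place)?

East, total 1167.1 mi

Total weighted distance at each candidate:
  North (15, 14): total = 2118.1
  South (15, 2): total = 2711.9
  East (9, 11): total = 1167.1
  West (14, 1): total = 2712.8
  Central (13, 0): total = 2740.6
Minimum is at East with total 1167.1 mi.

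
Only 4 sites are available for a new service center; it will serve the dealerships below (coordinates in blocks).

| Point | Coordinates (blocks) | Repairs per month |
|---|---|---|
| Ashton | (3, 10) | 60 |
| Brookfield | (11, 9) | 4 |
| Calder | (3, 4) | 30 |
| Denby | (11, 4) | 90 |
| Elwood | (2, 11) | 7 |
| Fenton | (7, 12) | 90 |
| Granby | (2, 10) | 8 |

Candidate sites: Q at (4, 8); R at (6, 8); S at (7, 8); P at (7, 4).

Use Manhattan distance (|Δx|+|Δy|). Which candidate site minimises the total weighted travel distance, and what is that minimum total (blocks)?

S, total 1812 blocks

Total weighted distance at each candidate:
  Q (4, 8): total = 2049
  R (6, 8): total = 1891
  S (7, 8): total = 1812
  P (7, 4): total = 2008
Minimum is at S with total 1812 blocks.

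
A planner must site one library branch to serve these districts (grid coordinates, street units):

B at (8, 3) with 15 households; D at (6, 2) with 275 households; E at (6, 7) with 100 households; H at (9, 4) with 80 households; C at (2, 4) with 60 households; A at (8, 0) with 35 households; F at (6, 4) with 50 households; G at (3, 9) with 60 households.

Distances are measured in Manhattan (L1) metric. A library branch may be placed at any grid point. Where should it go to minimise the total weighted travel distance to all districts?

(6, 4)

Manhattan distance separates: Σwᵢ(|x−xᵢ|+|y−yᵢ|) = Σwᵢ|x−xᵢ| + Σwᵢ|y−yᵢ|, so x and y are optimised independently as 1-D weighted medians.
Total weight W = 675; half = 337.5.
x-coordinate, sorted with cumulative weight:
  x=2 (C, w=60) cum 60
  x=3 (G, w=60) cum 120
  x=6 (D, w=275) cum 395  ← median
  x=6 (E, w=100) cum 495
  x=6 (F, w=50) cum 545
  x=8 (B, w=15) cum 560
  x=8 (A, w=35) cum 595
  x=9 (H, w=80) cum 675
⇒ x* = 6
y-coordinate, sorted with cumulative weight:
  y=0 (A, w=35) cum 35
  y=2 (D, w=275) cum 310
  y=3 (B, w=15) cum 325
  y=4 (H, w=80) cum 405  ← median
  y=4 (C, w=60) cum 465
  y=4 (F, w=50) cum 515
  y=7 (E, w=100) cum 615
  y=9 (G, w=60) cum 675
⇒ y* = 4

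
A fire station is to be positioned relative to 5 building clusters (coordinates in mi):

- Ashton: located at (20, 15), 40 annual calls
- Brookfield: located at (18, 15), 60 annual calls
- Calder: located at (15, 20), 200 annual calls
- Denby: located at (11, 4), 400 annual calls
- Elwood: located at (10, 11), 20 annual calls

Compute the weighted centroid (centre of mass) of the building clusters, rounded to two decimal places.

The minimiser of Σwᵢ‖p−pᵢ‖² is the weighted centroid p* = (Σwᵢpᵢ)/(Σwᵢ).
Σwᵢ = 720.
Σwᵢxᵢ = 40·20 + 60·18 + 200·15 + 400·11 + 20·10 = 9480.
Σwᵢyᵢ = 40·15 + 60·15 + 200·20 + 400·4 + 20·11 = 7320.
x* = 9480/720 = 13.17, y* = 7320/720 = 10.17.

(13.17, 10.17)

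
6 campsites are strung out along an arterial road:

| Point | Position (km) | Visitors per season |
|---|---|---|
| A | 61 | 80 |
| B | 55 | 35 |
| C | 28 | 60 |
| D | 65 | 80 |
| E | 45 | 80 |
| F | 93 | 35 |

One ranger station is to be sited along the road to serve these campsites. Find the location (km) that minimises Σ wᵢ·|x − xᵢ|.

x = 61

For a sum of weighted absolute distances on a line, the optimum is the weighted median (not the mean). Total weight W = 370; half-weight = 185.
Sort by position and accumulate weight:
  km 28 (C, w=60) → cum 60
  km 45 (E, w=80) → cum 140
  km 55 (B, w=35) → cum 175
  km 61 (A, w=80) → cum 255  ≥ 185 → median here
  km 65 (D, w=80) → cum 335
  km 93 (F, w=35) → cum 370
Optimal location: km 61.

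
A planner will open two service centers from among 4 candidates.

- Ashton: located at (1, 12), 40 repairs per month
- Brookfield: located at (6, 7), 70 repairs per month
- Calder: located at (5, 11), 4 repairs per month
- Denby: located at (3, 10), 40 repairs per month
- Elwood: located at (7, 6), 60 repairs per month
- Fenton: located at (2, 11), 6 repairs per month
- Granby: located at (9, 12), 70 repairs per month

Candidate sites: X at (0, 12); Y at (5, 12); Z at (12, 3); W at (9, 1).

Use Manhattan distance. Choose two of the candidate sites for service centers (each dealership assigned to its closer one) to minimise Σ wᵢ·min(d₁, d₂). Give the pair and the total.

Evaluate every pair (each demand assigned to the nearer of the two):
  {X, Y}: total = 1402
  {Y, W}: total = 1468
  {Y, Z}: total = 1528
  {X, W}: total = 1962
  {X, Z}: total = 2092
  {Z, W}: total = 3338
Best pair: {X, Y} with total 1402.

{X, Y}, total 1402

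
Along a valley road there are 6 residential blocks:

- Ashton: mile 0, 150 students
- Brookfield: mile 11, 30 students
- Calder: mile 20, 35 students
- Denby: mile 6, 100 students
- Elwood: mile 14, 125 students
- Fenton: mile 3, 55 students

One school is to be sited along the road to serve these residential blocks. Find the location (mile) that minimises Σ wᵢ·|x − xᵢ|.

For a sum of weighted absolute distances on a line, the optimum is the weighted median (not the mean). Total weight W = 495; half-weight = 247.5.
Sort by position and accumulate weight:
  mile 0 (Ashton, w=150) → cum 150
  mile 3 (Fenton, w=55) → cum 205
  mile 6 (Denby, w=100) → cum 305  ≥ 247.5 → median here
  mile 11 (Brookfield, w=30) → cum 335
  mile 14 (Elwood, w=125) → cum 460
  mile 20 (Calder, w=35) → cum 495
Optimal location: mile 6.

x = 6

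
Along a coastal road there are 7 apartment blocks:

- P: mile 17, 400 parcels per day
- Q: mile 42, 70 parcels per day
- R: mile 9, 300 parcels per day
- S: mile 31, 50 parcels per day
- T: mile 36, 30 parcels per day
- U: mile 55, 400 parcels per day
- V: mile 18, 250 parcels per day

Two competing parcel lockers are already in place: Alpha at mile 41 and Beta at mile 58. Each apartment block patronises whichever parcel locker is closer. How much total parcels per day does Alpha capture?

1100

The indifferent point is the midpoint (41+58)/2 = 49.5; apartment blocks left of it (closer to Alpha at 41) go to Alpha, those right go to Beta.
  R at 9 (w=300) → Alpha
  P at 17 (w=400) → Alpha
  V at 18 (w=250) → Alpha
  S at 31 (w=50) → Alpha
  T at 36 (w=30) → Alpha
  Q at 42 (w=70) → Alpha
  U at 55 (w=400) → Beta
Alpha captures 1100; Beta captures 400.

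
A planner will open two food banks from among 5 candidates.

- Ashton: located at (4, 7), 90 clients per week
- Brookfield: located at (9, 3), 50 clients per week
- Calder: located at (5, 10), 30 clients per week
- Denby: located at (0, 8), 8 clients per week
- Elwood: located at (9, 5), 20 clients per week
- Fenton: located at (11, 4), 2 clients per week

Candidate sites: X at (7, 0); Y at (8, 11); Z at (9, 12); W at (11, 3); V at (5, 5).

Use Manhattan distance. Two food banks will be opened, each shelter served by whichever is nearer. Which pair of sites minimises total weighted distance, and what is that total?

Evaluate every pair (each demand assigned to the nearer of the two):
  {W, V}: total = 666
  {X, V}: total = 828
  {Y, V}: total = 848
  {Z, V}: total = 878
  {Y, W}: total = 1110
  {X, Y}: total = 1334
  {Z, W}: total = 1366
  {Y, Z}: total = 1538
  {X, W}: total = 1562
  {X, Z}: total = 1590
Best pair: {W, V} with total 666.

{W, V}, total 666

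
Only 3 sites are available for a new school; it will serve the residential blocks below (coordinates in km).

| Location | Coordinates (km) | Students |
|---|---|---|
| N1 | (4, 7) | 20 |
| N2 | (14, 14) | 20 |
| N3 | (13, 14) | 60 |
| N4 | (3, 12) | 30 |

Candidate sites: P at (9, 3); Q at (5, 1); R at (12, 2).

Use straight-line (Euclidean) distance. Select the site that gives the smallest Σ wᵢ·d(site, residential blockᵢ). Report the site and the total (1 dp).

P, total 1396.5 km

Total weighted distance at each candidate:
  P (9, 3): total = 1396.5
  Q (5, 1): total = 1689.2
  R (12, 2): total = 1558.1
Minimum is at P with total 1396.5 km.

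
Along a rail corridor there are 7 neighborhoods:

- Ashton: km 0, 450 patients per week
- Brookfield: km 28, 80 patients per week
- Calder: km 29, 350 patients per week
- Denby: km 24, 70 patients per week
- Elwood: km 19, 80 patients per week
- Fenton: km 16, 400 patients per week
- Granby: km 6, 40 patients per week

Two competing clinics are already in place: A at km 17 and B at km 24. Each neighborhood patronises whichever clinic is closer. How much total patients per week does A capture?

The indifferent point is the midpoint (17+24)/2 = 20.5; neighborhoods left of it (closer to A at 17) go to A, those right go to B.
  Ashton at 0 (w=450) → A
  Granby at 6 (w=40) → A
  Fenton at 16 (w=400) → A
  Elwood at 19 (w=80) → A
  Denby at 24 (w=70) → B
  Brookfield at 28 (w=80) → B
  Calder at 29 (w=350) → B
A captures 970; B captures 500.

970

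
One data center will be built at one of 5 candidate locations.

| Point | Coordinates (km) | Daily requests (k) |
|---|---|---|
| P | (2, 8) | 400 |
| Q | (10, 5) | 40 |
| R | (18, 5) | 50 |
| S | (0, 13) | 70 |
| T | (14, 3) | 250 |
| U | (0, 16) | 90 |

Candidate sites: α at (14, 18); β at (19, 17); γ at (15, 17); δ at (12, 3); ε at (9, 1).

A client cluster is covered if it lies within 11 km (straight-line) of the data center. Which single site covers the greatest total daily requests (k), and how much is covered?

ε, covering 740

Coverage radius r = 11 km; a point is covered iff (Δx)²+(Δy)² ≤ 11² = 121.
  α (14, 18): covers {none} → 0
  β (19, 17): covers {none} → 0
  γ (15, 17): covers {none} → 0
  δ (12, 3): covers {Q, R, T} → 340
  ε (9, 1): covers {P, Q, R, T} → 740
Maximum coverage at ε: 740 daily requests (k).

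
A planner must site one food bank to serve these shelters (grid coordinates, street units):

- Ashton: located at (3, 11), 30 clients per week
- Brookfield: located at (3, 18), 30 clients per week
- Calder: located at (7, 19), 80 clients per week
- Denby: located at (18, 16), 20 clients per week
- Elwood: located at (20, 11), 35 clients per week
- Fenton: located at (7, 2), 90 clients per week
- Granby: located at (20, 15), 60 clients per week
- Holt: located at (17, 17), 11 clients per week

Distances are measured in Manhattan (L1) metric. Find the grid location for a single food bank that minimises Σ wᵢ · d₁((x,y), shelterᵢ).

Manhattan distance separates: Σwᵢ(|x−xᵢ|+|y−yᵢ|) = Σwᵢ|x−xᵢ| + Σwᵢ|y−yᵢ|, so x and y are optimised independently as 1-D weighted medians.
Total weight W = 356; half = 178.
x-coordinate, sorted with cumulative weight:
  x=3 (Ashton, w=30) cum 30
  x=3 (Brookfield, w=30) cum 60
  x=7 (Calder, w=80) cum 140
  x=7 (Fenton, w=90) cum 230  ← median
  x=17 (Holt, w=11) cum 241
  x=18 (Denby, w=20) cum 261
  x=20 (Elwood, w=35) cum 296
  x=20 (Granby, w=60) cum 356
⇒ x* = 7
y-coordinate, sorted with cumulative weight:
  y=2 (Fenton, w=90) cum 90
  y=11 (Ashton, w=30) cum 120
  y=11 (Elwood, w=35) cum 155
  y=15 (Granby, w=60) cum 215  ← median
  y=16 (Denby, w=20) cum 235
  y=17 (Holt, w=11) cum 246
  y=18 (Brookfield, w=30) cum 276
  y=19 (Calder, w=80) cum 356
⇒ y* = 15

(7, 15)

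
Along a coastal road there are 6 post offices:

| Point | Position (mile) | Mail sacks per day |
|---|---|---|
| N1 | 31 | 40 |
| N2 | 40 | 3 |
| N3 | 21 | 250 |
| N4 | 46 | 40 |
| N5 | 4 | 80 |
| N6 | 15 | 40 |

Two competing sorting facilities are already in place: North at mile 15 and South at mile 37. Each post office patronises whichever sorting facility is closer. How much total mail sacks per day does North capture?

The indifferent point is the midpoint (15+37)/2 = 26; post offices left of it (closer to North at 15) go to North, those right go to South.
  N5 at 4 (w=80) → North
  N6 at 15 (w=40) → North
  N3 at 21 (w=250) → North
  N1 at 31 (w=40) → South
  N2 at 40 (w=3) → South
  N4 at 46 (w=40) → South
North captures 370; South captures 83.

370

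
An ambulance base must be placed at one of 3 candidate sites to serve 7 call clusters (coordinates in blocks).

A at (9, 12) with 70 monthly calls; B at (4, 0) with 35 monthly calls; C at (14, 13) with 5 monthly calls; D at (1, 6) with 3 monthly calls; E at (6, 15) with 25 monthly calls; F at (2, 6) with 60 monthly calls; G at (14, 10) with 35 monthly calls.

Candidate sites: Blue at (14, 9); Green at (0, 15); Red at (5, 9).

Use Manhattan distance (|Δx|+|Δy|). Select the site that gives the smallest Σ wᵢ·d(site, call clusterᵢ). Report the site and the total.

Total weighted distance at each candidate:
  Blue (14, 9): total = 2578
  Green (0, 15): total = 3090
  Red (5, 9): total = 1811
Minimum is at Red with total 1811 blocks.

Red, total 1811 blocks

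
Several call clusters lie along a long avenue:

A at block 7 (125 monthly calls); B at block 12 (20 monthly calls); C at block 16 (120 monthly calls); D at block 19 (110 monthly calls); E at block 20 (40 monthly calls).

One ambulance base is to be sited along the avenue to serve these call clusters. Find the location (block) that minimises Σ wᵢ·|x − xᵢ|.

x = 16

For a sum of weighted absolute distances on a line, the optimum is the weighted median (not the mean). Total weight W = 415; half-weight = 207.5.
Sort by position and accumulate weight:
  block 7 (A, w=125) → cum 125
  block 12 (B, w=20) → cum 145
  block 16 (C, w=120) → cum 265  ≥ 207.5 → median here
  block 19 (D, w=110) → cum 375
  block 20 (E, w=40) → cum 415
Optimal location: block 16.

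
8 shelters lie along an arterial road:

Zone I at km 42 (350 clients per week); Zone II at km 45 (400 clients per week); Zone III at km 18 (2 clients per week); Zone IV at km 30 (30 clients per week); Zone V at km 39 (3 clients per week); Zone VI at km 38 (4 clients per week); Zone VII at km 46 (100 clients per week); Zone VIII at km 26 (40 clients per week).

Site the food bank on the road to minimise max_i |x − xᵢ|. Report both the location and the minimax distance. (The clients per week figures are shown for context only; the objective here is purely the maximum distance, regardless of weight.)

The 1-center on a line is the midpoint of the two extreme points: leftmost at 18, rightmost at 46.
Optimal location = (18 + 46)/2 = 32; maximum distance = (46 − 18)/2 = 14.

location 32, max distance 14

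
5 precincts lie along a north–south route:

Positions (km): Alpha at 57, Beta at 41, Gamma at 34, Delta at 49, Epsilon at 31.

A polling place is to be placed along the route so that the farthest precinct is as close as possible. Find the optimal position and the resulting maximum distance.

location 44, max distance 13

The 1-center on a line is the midpoint of the two extreme points: leftmost at 31, rightmost at 57.
Optimal location = (31 + 57)/2 = 44; maximum distance = (57 − 31)/2 = 13.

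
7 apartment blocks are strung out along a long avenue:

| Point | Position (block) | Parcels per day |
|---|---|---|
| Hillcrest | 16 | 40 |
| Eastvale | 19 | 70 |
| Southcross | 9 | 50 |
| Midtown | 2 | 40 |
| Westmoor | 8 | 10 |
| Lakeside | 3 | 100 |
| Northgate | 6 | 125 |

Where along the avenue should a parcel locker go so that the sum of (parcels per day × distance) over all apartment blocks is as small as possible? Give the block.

For a sum of weighted absolute distances on a line, the optimum is the weighted median (not the mean). Total weight W = 435; half-weight = 217.5.
Sort by position and accumulate weight:
  block 2 (Midtown, w=40) → cum 40
  block 3 (Lakeside, w=100) → cum 140
  block 6 (Northgate, w=125) → cum 265  ≥ 217.5 → median here
  block 8 (Westmoor, w=10) → cum 275
  block 9 (Southcross, w=50) → cum 325
  block 16 (Hillcrest, w=40) → cum 365
  block 19 (Eastvale, w=70) → cum 435
Optimal location: block 6.

x = 6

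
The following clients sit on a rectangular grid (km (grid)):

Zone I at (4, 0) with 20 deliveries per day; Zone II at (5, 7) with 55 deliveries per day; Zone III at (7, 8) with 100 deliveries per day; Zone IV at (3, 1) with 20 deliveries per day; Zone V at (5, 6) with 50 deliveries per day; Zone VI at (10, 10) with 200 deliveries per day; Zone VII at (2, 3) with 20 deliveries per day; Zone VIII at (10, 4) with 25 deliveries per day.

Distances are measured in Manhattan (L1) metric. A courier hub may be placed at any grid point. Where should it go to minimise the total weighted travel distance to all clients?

(7, 8)

Manhattan distance separates: Σwᵢ(|x−xᵢ|+|y−yᵢ|) = Σwᵢ|x−xᵢ| + Σwᵢ|y−yᵢ|, so x and y are optimised independently as 1-D weighted medians.
Total weight W = 490; half = 245.
x-coordinate, sorted with cumulative weight:
  x=2 (Zone VII, w=20) cum 20
  x=3 (Zone IV, w=20) cum 40
  x=4 (Zone I, w=20) cum 60
  x=5 (Zone II, w=55) cum 115
  x=5 (Zone V, w=50) cum 165
  x=7 (Zone III, w=100) cum 265  ← median
  x=10 (Zone VI, w=200) cum 465
  x=10 (Zone VIII, w=25) cum 490
⇒ x* = 7
y-coordinate, sorted with cumulative weight:
  y=0 (Zone I, w=20) cum 20
  y=1 (Zone IV, w=20) cum 40
  y=3 (Zone VII, w=20) cum 60
  y=4 (Zone VIII, w=25) cum 85
  y=6 (Zone V, w=50) cum 135
  y=7 (Zone II, w=55) cum 190
  y=8 (Zone III, w=100) cum 290  ← median
  y=10 (Zone VI, w=200) cum 490
⇒ y* = 8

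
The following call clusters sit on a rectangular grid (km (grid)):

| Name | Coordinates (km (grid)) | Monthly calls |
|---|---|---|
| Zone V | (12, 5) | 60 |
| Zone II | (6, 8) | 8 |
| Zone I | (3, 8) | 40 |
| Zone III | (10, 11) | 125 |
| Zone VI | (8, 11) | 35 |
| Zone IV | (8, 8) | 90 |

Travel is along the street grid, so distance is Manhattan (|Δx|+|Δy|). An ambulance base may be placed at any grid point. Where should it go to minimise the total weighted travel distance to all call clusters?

(10, 8)

Manhattan distance separates: Σwᵢ(|x−xᵢ|+|y−yᵢ|) = Σwᵢ|x−xᵢ| + Σwᵢ|y−yᵢ|, so x and y are optimised independently as 1-D weighted medians.
Total weight W = 358; half = 179.
x-coordinate, sorted with cumulative weight:
  x=3 (Zone I, w=40) cum 40
  x=6 (Zone II, w=8) cum 48
  x=8 (Zone VI, w=35) cum 83
  x=8 (Zone IV, w=90) cum 173
  x=10 (Zone III, w=125) cum 298  ← median
  x=12 (Zone V, w=60) cum 358
⇒ x* = 10
y-coordinate, sorted with cumulative weight:
  y=5 (Zone V, w=60) cum 60
  y=8 (Zone II, w=8) cum 68
  y=8 (Zone I, w=40) cum 108
  y=8 (Zone IV, w=90) cum 198  ← median
  y=11 (Zone III, w=125) cum 323
  y=11 (Zone VI, w=35) cum 358
⇒ y* = 8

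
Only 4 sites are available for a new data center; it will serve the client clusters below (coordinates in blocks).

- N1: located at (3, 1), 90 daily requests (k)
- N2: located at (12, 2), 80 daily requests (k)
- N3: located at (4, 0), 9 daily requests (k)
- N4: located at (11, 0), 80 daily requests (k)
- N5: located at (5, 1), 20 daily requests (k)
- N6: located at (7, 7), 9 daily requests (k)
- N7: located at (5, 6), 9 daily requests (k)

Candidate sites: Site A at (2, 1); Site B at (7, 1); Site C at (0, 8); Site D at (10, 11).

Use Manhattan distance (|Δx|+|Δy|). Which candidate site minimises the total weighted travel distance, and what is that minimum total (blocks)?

Site B, total 1433 blocks

Total weighted distance at each candidate:
  Site A (2, 1): total = 2028
  Site B (7, 1): total = 1433
  Site C (0, 8): total = 4343
  Site D (10, 11): total = 3976
Minimum is at Site B with total 1433 blocks.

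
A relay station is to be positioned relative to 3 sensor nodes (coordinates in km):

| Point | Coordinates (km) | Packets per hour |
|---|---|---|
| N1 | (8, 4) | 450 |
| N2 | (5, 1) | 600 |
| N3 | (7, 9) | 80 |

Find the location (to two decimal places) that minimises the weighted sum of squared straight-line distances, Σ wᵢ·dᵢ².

The minimiser of Σwᵢ‖p−pᵢ‖² is the weighted centroid p* = (Σwᵢpᵢ)/(Σwᵢ).
Σwᵢ = 1130.
Σwᵢxᵢ = 450·8 + 600·5 + 80·7 = 7160.
Σwᵢyᵢ = 450·4 + 600·1 + 80·9 = 3120.
x* = 7160/1130 = 6.34, y* = 3120/1130 = 2.76.

(6.34, 2.76)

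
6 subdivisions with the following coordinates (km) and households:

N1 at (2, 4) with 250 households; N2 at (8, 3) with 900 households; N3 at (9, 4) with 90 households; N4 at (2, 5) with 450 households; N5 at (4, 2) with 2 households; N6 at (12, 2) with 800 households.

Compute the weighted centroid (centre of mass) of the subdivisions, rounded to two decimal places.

(7.63, 3.18)

The minimiser of Σwᵢ‖p−pᵢ‖² is the weighted centroid p* = (Σwᵢpᵢ)/(Σwᵢ).
Σwᵢ = 2492.
Σwᵢxᵢ = 250·2 + 900·8 + 90·9 + 450·2 + 2·4 + 800·12 = 19018.
Σwᵢyᵢ = 250·4 + 900·3 + 90·4 + 450·5 + 2·2 + 800·2 = 7914.
x* = 19018/2492 = 7.63, y* = 7914/2492 = 3.18.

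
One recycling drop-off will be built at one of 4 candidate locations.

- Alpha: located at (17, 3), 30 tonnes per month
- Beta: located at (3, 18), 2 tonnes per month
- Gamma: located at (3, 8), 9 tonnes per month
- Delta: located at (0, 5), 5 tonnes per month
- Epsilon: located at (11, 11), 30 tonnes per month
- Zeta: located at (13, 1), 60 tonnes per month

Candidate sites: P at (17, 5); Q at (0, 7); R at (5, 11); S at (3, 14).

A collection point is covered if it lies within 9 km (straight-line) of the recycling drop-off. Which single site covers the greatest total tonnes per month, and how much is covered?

P, covering 120

Coverage radius r = 9 km; a point is covered iff (Δx)²+(Δy)² ≤ 9² = 81.
  P (17, 5): covers {Alpha, Epsilon, Zeta} → 120
  Q (0, 7): covers {Gamma, Delta} → 14
  R (5, 11): covers {Beta, Gamma, Delta, Epsilon} → 46
  S (3, 14): covers {Beta, Gamma, Epsilon} → 41
Maximum coverage at P: 120 tonnes per month.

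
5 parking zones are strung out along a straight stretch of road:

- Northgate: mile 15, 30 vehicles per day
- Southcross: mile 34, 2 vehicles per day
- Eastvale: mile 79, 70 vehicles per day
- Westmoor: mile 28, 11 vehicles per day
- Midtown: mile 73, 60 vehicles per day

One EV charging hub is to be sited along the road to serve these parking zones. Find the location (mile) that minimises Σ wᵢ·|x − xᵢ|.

For a sum of weighted absolute distances on a line, the optimum is the weighted median (not the mean). Total weight W = 173; half-weight = 86.5.
Sort by position and accumulate weight:
  mile 15 (Northgate, w=30) → cum 30
  mile 28 (Westmoor, w=11) → cum 41
  mile 34 (Southcross, w=2) → cum 43
  mile 73 (Midtown, w=60) → cum 103  ≥ 86.5 → median here
  mile 79 (Eastvale, w=70) → cum 173
Optimal location: mile 73.

x = 73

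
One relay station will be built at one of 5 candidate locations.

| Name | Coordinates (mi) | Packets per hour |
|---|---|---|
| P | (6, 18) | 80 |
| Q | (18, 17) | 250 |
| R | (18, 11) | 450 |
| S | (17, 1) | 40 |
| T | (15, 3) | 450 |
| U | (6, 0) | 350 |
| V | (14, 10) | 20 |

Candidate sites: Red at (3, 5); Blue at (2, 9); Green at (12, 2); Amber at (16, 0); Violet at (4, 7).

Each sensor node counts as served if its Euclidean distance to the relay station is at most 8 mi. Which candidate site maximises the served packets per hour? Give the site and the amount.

Coverage radius r = 8 mi; a point is covered iff (Δx)²+(Δy)² ≤ 8² = 64.
  Red (3, 5): covers {U} → 350
  Blue (2, 9): covers {none} → 0
  Green (12, 2): covers {S, T, U} → 840
  Amber (16, 0): covers {S, T} → 490
  Violet (4, 7): covers {U} → 350
Maximum coverage at Green: 840 packets per hour.

Green, covering 840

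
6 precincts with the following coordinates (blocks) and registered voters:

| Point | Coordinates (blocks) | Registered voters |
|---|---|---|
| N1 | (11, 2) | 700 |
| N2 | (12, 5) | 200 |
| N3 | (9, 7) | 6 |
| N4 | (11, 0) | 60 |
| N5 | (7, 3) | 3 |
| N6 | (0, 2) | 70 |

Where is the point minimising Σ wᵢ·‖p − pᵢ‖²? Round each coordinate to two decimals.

The minimiser of Σwᵢ‖p−pᵢ‖² is the weighted centroid p* = (Σwᵢpᵢ)/(Σwᵢ).
Σwᵢ = 1039.
Σwᵢxᵢ = 700·11 + 200·12 + 6·9 + 60·11 + 3·7 + 70·0 = 10835.
Σwᵢyᵢ = 700·2 + 200·5 + 6·7 + 60·0 + 3·3 + 70·2 = 2591.
x* = 10835/1039 = 10.43, y* = 2591/1039 = 2.49.

(10.43, 2.49)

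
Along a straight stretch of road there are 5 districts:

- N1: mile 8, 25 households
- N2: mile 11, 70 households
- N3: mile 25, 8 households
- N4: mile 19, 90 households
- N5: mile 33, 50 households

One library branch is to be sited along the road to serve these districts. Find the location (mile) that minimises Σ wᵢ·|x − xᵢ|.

x = 19

For a sum of weighted absolute distances on a line, the optimum is the weighted median (not the mean). Total weight W = 243; half-weight = 121.5.
Sort by position and accumulate weight:
  mile 8 (N1, w=25) → cum 25
  mile 11 (N2, w=70) → cum 95
  mile 19 (N4, w=90) → cum 185  ≥ 121.5 → median here
  mile 25 (N3, w=8) → cum 193
  mile 33 (N5, w=50) → cum 243
Optimal location: mile 19.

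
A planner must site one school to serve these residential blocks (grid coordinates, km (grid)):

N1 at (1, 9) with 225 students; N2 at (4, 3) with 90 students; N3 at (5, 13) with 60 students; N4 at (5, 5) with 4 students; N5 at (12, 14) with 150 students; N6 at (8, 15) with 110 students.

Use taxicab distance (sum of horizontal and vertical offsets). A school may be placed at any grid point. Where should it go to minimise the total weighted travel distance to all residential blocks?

Manhattan distance separates: Σwᵢ(|x−xᵢ|+|y−yᵢ|) = Σwᵢ|x−xᵢ| + Σwᵢ|y−yᵢ|, so x and y are optimised independently as 1-D weighted medians.
Total weight W = 639; half = 319.5.
x-coordinate, sorted with cumulative weight:
  x=1 (N1, w=225) cum 225
  x=4 (N2, w=90) cum 315
  x=5 (N3, w=60) cum 375  ← median
  x=5 (N4, w=4) cum 379
  x=8 (N6, w=110) cum 489
  x=12 (N5, w=150) cum 639
⇒ x* = 5
y-coordinate, sorted with cumulative weight:
  y=3 (N2, w=90) cum 90
  y=5 (N4, w=4) cum 94
  y=9 (N1, w=225) cum 319
  y=13 (N3, w=60) cum 379  ← median
  y=14 (N5, w=150) cum 529
  y=15 (N6, w=110) cum 639
⇒ y* = 13

(5, 13)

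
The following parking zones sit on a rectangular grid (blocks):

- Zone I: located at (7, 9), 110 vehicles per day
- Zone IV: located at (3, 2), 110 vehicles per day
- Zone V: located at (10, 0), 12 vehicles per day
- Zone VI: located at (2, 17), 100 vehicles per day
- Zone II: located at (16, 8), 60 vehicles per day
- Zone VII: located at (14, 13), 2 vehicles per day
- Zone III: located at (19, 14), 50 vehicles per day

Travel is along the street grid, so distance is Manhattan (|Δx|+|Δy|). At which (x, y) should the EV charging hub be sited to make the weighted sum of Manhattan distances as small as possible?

(7, 9)

Manhattan distance separates: Σwᵢ(|x−xᵢ|+|y−yᵢ|) = Σwᵢ|x−xᵢ| + Σwᵢ|y−yᵢ|, so x and y are optimised independently as 1-D weighted medians.
Total weight W = 444; half = 222.
x-coordinate, sorted with cumulative weight:
  x=2 (Zone VI, w=100) cum 100
  x=3 (Zone IV, w=110) cum 210
  x=7 (Zone I, w=110) cum 320  ← median
  x=10 (Zone V, w=12) cum 332
  x=14 (Zone VII, w=2) cum 334
  x=16 (Zone II, w=60) cum 394
  x=19 (Zone III, w=50) cum 444
⇒ x* = 7
y-coordinate, sorted with cumulative weight:
  y=0 (Zone V, w=12) cum 12
  y=2 (Zone IV, w=110) cum 122
  y=8 (Zone II, w=60) cum 182
  y=9 (Zone I, w=110) cum 292  ← median
  y=13 (Zone VII, w=2) cum 294
  y=14 (Zone III, w=50) cum 344
  y=17 (Zone VI, w=100) cum 444
⇒ y* = 9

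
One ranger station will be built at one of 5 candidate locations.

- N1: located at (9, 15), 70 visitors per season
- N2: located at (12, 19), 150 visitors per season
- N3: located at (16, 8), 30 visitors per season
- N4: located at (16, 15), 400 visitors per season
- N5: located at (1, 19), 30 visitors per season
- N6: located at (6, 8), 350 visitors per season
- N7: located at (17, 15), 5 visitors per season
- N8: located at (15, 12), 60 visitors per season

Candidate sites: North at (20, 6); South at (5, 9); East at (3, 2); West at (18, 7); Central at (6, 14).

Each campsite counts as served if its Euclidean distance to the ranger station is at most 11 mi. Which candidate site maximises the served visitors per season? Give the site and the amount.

Coverage radius r = 11 mi; a point is covered iff (Δx)²+(Δy)² ≤ 11² = 121.
  North (20, 6): covers {N3, N4, N7, N8} → 495
  South (5, 9): covers {N1, N5, N6, N8} → 510
  East (3, 2): covers {N6} → 350
  West (18, 7): covers {N3, N4, N7, N8} → 495
  Central (6, 14): covers {N1, N2, N4, N5, N6, N8} → 1060
Maximum coverage at Central: 1060 visitors per season.

Central, covering 1060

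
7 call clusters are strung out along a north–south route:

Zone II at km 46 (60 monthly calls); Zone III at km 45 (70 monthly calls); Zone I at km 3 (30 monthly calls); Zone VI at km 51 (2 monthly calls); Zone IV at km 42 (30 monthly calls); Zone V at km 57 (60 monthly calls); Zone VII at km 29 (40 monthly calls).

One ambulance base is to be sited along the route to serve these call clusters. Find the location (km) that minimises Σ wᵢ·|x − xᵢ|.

x = 45

For a sum of weighted absolute distances on a line, the optimum is the weighted median (not the mean). Total weight W = 292; half-weight = 146.
Sort by position and accumulate weight:
  km 3 (Zone I, w=30) → cum 30
  km 29 (Zone VII, w=40) → cum 70
  km 42 (Zone IV, w=30) → cum 100
  km 45 (Zone III, w=70) → cum 170  ≥ 146 → median here
  km 46 (Zone II, w=60) → cum 230
  km 51 (Zone VI, w=2) → cum 232
  km 57 (Zone V, w=60) → cum 292
Optimal location: km 45.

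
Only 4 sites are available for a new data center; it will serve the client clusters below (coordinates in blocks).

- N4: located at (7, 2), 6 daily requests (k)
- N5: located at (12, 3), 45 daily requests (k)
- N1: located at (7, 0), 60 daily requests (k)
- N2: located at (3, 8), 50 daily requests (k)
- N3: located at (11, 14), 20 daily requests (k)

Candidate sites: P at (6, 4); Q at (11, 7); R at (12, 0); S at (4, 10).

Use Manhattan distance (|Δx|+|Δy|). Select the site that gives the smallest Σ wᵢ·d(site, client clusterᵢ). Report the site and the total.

Total weighted distance at each candidate:
  P (6, 4): total = 1283
  Q (11, 7): total = 1529
  R (12, 0): total = 1627
  S (4, 10): total = 1891
Minimum is at P with total 1283 blocks.

P, total 1283 blocks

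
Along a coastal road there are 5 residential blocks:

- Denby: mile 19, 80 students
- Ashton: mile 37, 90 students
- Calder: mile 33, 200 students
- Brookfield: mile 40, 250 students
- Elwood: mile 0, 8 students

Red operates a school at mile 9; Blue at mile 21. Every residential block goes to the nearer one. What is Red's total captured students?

8

The indifferent point is the midpoint (9+21)/2 = 15; residential blocks left of it (closer to Red at 9) go to Red, those right go to Blue.
  Elwood at 0 (w=8) → Red
  Denby at 19 (w=80) → Blue
  Calder at 33 (w=200) → Blue
  Ashton at 37 (w=90) → Blue
  Brookfield at 40 (w=250) → Blue
Red captures 8; Blue captures 620.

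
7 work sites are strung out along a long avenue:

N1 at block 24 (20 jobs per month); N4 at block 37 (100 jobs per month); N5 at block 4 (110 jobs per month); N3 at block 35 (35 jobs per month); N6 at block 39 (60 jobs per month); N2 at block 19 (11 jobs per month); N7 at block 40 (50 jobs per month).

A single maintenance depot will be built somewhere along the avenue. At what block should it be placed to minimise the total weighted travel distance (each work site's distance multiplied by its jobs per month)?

For a sum of weighted absolute distances on a line, the optimum is the weighted median (not the mean). Total weight W = 386; half-weight = 193.
Sort by position and accumulate weight:
  block 4 (N5, w=110) → cum 110
  block 19 (N2, w=11) → cum 121
  block 24 (N1, w=20) → cum 141
  block 35 (N3, w=35) → cum 176
  block 37 (N4, w=100) → cum 276  ≥ 193 → median here
  block 39 (N6, w=60) → cum 336
  block 40 (N7, w=50) → cum 386
Optimal location: block 37.

x = 37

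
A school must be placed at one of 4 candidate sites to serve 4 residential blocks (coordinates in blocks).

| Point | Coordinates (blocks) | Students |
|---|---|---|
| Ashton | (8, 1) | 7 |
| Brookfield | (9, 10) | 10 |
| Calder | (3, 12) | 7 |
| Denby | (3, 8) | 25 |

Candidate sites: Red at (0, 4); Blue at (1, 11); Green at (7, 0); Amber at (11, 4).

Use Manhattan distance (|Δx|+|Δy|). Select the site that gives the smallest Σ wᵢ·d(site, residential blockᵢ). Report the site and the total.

Blue, total 355 blocks

Total weighted distance at each candidate:
  Red (0, 4): total = 479
  Blue (1, 11): total = 355
  Green (7, 0): total = 546
  Amber (11, 4): total = 534
Minimum is at Blue with total 355 blocks.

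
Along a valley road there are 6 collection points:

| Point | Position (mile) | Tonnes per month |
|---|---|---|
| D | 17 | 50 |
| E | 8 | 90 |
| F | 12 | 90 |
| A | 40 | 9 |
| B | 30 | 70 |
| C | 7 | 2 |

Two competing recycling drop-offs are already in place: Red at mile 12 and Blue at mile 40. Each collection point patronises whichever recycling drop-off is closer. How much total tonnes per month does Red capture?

The indifferent point is the midpoint (12+40)/2 = 26; collection points left of it (closer to Red at 12) go to Red, those right go to Blue.
  C at 7 (w=2) → Red
  E at 8 (w=90) → Red
  F at 12 (w=90) → Red
  D at 17 (w=50) → Red
  B at 30 (w=70) → Blue
  A at 40 (w=9) → Blue
Red captures 232; Blue captures 79.

232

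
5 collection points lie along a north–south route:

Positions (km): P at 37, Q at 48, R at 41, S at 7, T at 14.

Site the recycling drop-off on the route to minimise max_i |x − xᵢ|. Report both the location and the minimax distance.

location 27.5, max distance 20.5

The 1-center on a line is the midpoint of the two extreme points: leftmost at 7, rightmost at 48.
Optimal location = (7 + 48)/2 = 27.5; maximum distance = (48 − 7)/2 = 20.5.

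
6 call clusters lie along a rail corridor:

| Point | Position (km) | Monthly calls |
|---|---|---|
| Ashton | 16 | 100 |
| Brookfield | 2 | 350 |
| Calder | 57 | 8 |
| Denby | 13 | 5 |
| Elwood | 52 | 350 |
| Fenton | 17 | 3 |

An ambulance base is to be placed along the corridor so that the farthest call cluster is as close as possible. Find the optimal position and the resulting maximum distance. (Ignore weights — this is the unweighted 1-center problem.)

location 29.5, max distance 27.5

The 1-center on a line is the midpoint of the two extreme points: leftmost at 2, rightmost at 57.
Optimal location = (2 + 57)/2 = 29.5; maximum distance = (57 − 2)/2 = 27.5.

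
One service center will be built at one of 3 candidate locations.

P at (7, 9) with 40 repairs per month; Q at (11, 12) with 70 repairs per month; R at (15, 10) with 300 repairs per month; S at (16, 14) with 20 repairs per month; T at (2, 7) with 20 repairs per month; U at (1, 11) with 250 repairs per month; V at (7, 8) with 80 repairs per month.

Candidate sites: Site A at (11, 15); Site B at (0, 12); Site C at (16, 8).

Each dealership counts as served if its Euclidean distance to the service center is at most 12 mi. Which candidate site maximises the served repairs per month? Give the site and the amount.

Coverage radius r = 12 mi; a point is covered iff (Δx)²+(Δy)² ≤ 12² = 144.
  Site A (11, 15): covers {P, Q, R, S, U, V} → 760
  Site B (0, 12): covers {P, Q, T, U, V} → 460
  Site C (16, 8): covers {P, Q, R, S, V} → 510
Maximum coverage at Site A: 760 repairs per month.

Site A, covering 760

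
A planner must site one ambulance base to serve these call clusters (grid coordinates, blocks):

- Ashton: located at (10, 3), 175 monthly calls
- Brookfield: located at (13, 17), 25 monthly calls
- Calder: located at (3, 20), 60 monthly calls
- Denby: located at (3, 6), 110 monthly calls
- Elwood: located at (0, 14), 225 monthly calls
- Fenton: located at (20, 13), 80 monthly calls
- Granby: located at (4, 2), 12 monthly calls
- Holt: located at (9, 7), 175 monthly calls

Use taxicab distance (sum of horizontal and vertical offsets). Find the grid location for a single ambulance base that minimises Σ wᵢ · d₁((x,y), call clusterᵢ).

(9, 7)

Manhattan distance separates: Σwᵢ(|x−xᵢ|+|y−yᵢ|) = Σwᵢ|x−xᵢ| + Σwᵢ|y−yᵢ|, so x and y are optimised independently as 1-D weighted medians.
Total weight W = 862; half = 431.
x-coordinate, sorted with cumulative weight:
  x=0 (Elwood, w=225) cum 225
  x=3 (Calder, w=60) cum 285
  x=3 (Denby, w=110) cum 395
  x=4 (Granby, w=12) cum 407
  x=9 (Holt, w=175) cum 582  ← median
  x=10 (Ashton, w=175) cum 757
  x=13 (Brookfield, w=25) cum 782
  x=20 (Fenton, w=80) cum 862
⇒ x* = 9
y-coordinate, sorted with cumulative weight:
  y=2 (Granby, w=12) cum 12
  y=3 (Ashton, w=175) cum 187
  y=6 (Denby, w=110) cum 297
  y=7 (Holt, w=175) cum 472  ← median
  y=13 (Fenton, w=80) cum 552
  y=14 (Elwood, w=225) cum 777
  y=17 (Brookfield, w=25) cum 802
  y=20 (Calder, w=60) cum 862
⇒ y* = 7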